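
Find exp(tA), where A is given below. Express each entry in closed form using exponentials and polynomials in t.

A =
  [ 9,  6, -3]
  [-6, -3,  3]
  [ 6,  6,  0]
e^{tA} =
  [3*exp(3*t) - 2, 2*exp(3*t) - 2, 1 - exp(3*t)]
  [2 - 2*exp(3*t), 2 - exp(3*t), exp(3*t) - 1]
  [2*exp(3*t) - 2, 2*exp(3*t) - 2, 1]

Strategy: write A = P · J · P⁻¹ where J is a Jordan canonical form, so e^{tA} = P · e^{tJ} · P⁻¹, and e^{tJ} can be computed block-by-block.

A has Jordan form
J =
  [0, 0, 0]
  [0, 3, 0]
  [0, 0, 3]
(up to reordering of blocks).

Per-block formulas:
  For a 1×1 block at λ = 3: exp(t · [3]) = [e^(3t)].
  For a 1×1 block at λ = 0: exp(t · [0]) = [e^(0t)].

After assembling e^{tJ} and conjugating by P, we get:

e^{tA} =
  [3*exp(3*t) - 2, 2*exp(3*t) - 2, 1 - exp(3*t)]
  [2 - 2*exp(3*t), 2 - exp(3*t), exp(3*t) - 1]
  [2*exp(3*t) - 2, 2*exp(3*t) - 2, 1]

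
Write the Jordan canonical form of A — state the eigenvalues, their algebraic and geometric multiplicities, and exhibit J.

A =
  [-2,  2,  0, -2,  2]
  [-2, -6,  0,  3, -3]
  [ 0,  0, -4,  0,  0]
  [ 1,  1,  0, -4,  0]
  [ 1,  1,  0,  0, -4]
J_3(-4) ⊕ J_1(-4) ⊕ J_1(-4)

The characteristic polynomial is
  det(x·I − A) = x^5 + 20*x^4 + 160*x^3 + 640*x^2 + 1280*x + 1024 = (x + 4)^5

Eigenvalues and multiplicities (the geometric multiplicity of λ is n − rank(A − λI), which equals the number of Jordan blocks for λ):
  λ = -4: algebraic multiplicity = 5, geometric multiplicity = 3

Determining the block sizes for each eigenvalue:
  λ = -4: with am = 5 and gm = 3, the partition is not yet determined (e.g. several partitions of 5 into 3 parts exist). Let N = A − (-4)·I. Computing rank(N^1) = 2, rank(N^2) = 1, rank(N^3) = 0; the number of blocks of size ≥ j is rank(N^{j−1}) − rank(N^j), giving [3, 1, 1]. So we have 1 block(s) of size 3, 2 block(s) of size 1 → block sizes [3, 1, 1]

Assembling the blocks gives a Jordan form
J =
  [-4,  1,  0,  0,  0]
  [ 0, -4,  1,  0,  0]
  [ 0,  0, -4,  0,  0]
  [ 0,  0,  0, -4,  0]
  [ 0,  0,  0,  0, -4]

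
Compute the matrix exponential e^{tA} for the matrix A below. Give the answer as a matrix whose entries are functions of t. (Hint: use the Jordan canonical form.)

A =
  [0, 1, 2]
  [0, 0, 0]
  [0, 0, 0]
e^{tA} =
  [1, t, 2*t]
  [0, 1, 0]
  [0, 0, 1]

Strategy: write A = P · J · P⁻¹ where J is a Jordan canonical form, so e^{tA} = P · e^{tJ} · P⁻¹, and e^{tJ} can be computed block-by-block.

A has Jordan form
J =
  [0, 1, 0]
  [0, 0, 0]
  [0, 0, 0]
(up to reordering of blocks).

Per-block formulas:
  For a 2×2 Jordan block J_2(0): exp(t · J_2(0)) = e^(0t)·(I + t·N), where N is the 2×2 nilpotent shift.
  For a 1×1 block at λ = 0: exp(t · [0]) = [e^(0t)].

After assembling e^{tJ} and conjugating by P, we get:

e^{tA} =
  [1, t, 2*t]
  [0, 1, 0]
  [0, 0, 1]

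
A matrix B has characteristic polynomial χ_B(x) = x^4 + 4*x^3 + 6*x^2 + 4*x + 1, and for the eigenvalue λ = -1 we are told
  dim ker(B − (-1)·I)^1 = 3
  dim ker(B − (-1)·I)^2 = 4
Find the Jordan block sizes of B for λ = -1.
Block sizes for λ = -1: [2, 1, 1]

From the dimensions of kernels of powers, the number of Jordan blocks of size at least j is d_j − d_{j−1} where d_j = dim ker(N^j) (with d_0 = 0). Computing the differences gives [3, 1].
The number of blocks of size exactly k is (#blocks of size ≥ k) − (#blocks of size ≥ k + 1), so the partition is: 2 block(s) of size 1, 1 block(s) of size 2.
In nonincreasing order the block sizes are [2, 1, 1].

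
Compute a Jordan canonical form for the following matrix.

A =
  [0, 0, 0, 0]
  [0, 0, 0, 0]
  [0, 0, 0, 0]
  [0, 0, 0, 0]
J_1(0) ⊕ J_1(0) ⊕ J_1(0) ⊕ J_1(0)

The characteristic polynomial is
  det(x·I − A) = x^4

Eigenvalues and multiplicities (the geometric multiplicity of λ is n − rank(A − λI), which equals the number of Jordan blocks for λ):
  λ = 0: algebraic multiplicity = 4, geometric multiplicity = 4

Determining the block sizes for each eigenvalue:
  λ = 0: gm = am = 4, so every block has size 1 → block sizes [1, 1, 1, 1]

Assembling the blocks gives a Jordan form
J =
  [0, 0, 0, 0]
  [0, 0, 0, 0]
  [0, 0, 0, 0]
  [0, 0, 0, 0]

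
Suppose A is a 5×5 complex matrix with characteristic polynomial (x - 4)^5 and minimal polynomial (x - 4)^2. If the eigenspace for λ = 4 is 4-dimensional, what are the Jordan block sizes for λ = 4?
Block sizes for λ = 4: [2, 1, 1, 1]

Step 1 — from the characteristic polynomial, algebraic multiplicity of λ = 4 is 5. From dim ker(A − (4)·I) = 4, there are exactly 4 Jordan blocks for λ = 4.
Step 2 — from the minimal polynomial, the factor (x − 4)^2 tells us the largest block for λ = 4 has size 2.
Step 3 — with total size 5, 4 blocks, and largest block 2, the block sizes (in nonincreasing order) are [2, 1, 1, 1].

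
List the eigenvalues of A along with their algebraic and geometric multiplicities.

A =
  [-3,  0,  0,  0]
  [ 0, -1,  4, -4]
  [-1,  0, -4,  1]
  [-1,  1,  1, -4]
λ = -3: alg = 4, geom = 2

Step 1 — factor the characteristic polynomial to read off the algebraic multiplicities:
  χ_A(x) = (x + 3)^4

Step 2 — compute geometric multiplicities via the rank-nullity identity g(λ) = n − rank(A − λI):
  rank(A − (-3)·I) = 2, so dim ker(A − (-3)·I) = n − 2 = 2

Summary:
  λ = -3: algebraic multiplicity = 4, geometric multiplicity = 2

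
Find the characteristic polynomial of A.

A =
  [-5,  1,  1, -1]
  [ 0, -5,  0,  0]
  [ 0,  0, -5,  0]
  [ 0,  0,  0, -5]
x^4 + 20*x^3 + 150*x^2 + 500*x + 625

Expanding det(x·I − A) (e.g. by cofactor expansion or by noting that A is similar to its Jordan form J, which has the same characteristic polynomial as A) gives
  χ_A(x) = x^4 + 20*x^3 + 150*x^2 + 500*x + 625
which factors as (x + 5)^4. The eigenvalues (with algebraic multiplicities) are λ = -5 with multiplicity 4.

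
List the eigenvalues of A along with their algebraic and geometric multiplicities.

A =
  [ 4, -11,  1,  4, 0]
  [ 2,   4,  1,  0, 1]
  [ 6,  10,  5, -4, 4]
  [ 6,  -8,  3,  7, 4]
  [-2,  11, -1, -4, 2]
λ = 2: alg = 1, geom = 1; λ = 5: alg = 4, geom = 2

Step 1 — factor the characteristic polynomial to read off the algebraic multiplicities:
  χ_A(x) = (x - 5)^4*(x - 2)

Step 2 — compute geometric multiplicities via the rank-nullity identity g(λ) = n − rank(A − λI):
  rank(A − (2)·I) = 4, so dim ker(A − (2)·I) = n − 4 = 1
  rank(A − (5)·I) = 3, so dim ker(A − (5)·I) = n − 3 = 2

Summary:
  λ = 2: algebraic multiplicity = 1, geometric multiplicity = 1
  λ = 5: algebraic multiplicity = 4, geometric multiplicity = 2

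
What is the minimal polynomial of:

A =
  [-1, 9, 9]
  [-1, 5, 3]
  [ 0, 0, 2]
x^2 - 4*x + 4

The characteristic polynomial is χ_A(x) = (x - 2)^3, so the eigenvalues are known. The minimal polynomial is
  m_A(x) = Π_λ (x − λ)^{k_λ}
where k_λ is the size of the *largest* Jordan block for λ (equivalently, the smallest k with (A − λI)^k v = 0 for every generalised eigenvector v of λ).

  λ = 2: largest Jordan block has size 2, contributing (x − 2)^2

So m_A(x) = (x - 2)^2 = x^2 - 4*x + 4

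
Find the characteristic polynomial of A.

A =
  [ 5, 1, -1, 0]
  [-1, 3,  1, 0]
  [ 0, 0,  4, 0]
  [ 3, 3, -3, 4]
x^4 - 16*x^3 + 96*x^2 - 256*x + 256

Expanding det(x·I − A) (e.g. by cofactor expansion or by noting that A is similar to its Jordan form J, which has the same characteristic polynomial as A) gives
  χ_A(x) = x^4 - 16*x^3 + 96*x^2 - 256*x + 256
which factors as (x - 4)^4. The eigenvalues (with algebraic multiplicities) are λ = 4 with multiplicity 4.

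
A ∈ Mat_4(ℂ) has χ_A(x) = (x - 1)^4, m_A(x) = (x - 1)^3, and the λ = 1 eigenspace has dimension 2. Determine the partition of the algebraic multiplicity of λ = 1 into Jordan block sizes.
Block sizes for λ = 1: [3, 1]

Step 1 — from the characteristic polynomial, algebraic multiplicity of λ = 1 is 4. From dim ker(A − (1)·I) = 2, there are exactly 2 Jordan blocks for λ = 1.
Step 2 — from the minimal polynomial, the factor (x − 1)^3 tells us the largest block for λ = 1 has size 3.
Step 3 — with total size 4, 2 blocks, and largest block 3, the block sizes (in nonincreasing order) are [3, 1].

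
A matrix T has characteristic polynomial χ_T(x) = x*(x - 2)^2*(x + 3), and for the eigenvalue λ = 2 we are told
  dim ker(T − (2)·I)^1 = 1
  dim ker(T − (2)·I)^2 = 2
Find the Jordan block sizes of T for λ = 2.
Block sizes for λ = 2: [2]

From the dimensions of kernels of powers, the number of Jordan blocks of size at least j is d_j − d_{j−1} where d_j = dim ker(N^j) (with d_0 = 0). Computing the differences gives [1, 1].
The number of blocks of size exactly k is (#blocks of size ≥ k) − (#blocks of size ≥ k + 1), so the partition is: 1 block(s) of size 2.
In nonincreasing order the block sizes are [2].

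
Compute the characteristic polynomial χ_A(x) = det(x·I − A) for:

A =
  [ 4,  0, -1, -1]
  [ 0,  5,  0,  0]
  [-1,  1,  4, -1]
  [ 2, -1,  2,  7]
x^4 - 20*x^3 + 150*x^2 - 500*x + 625

Expanding det(x·I − A) (e.g. by cofactor expansion or by noting that A is similar to its Jordan form J, which has the same characteristic polynomial as A) gives
  χ_A(x) = x^4 - 20*x^3 + 150*x^2 - 500*x + 625
which factors as (x - 5)^4. The eigenvalues (with algebraic multiplicities) are λ = 5 with multiplicity 4.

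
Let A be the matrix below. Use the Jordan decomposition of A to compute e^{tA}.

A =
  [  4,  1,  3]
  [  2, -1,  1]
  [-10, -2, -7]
e^{tA} =
  [2*t*exp(-t) + 4*exp(-t) - 3*exp(-2*t), exp(-t) - exp(-2*t), t*exp(-t) + 2*exp(-t) - 2*exp(-2*t)]
  [2*t*exp(-t), exp(-t), t*exp(-t)]
  [-4*t*exp(-t) - 6*exp(-t) + 6*exp(-2*t), -2*exp(-t) + 2*exp(-2*t), -2*t*exp(-t) - 3*exp(-t) + 4*exp(-2*t)]

Strategy: write A = P · J · P⁻¹ where J is a Jordan canonical form, so e^{tA} = P · e^{tJ} · P⁻¹, and e^{tJ} can be computed block-by-block.

A has Jordan form
J =
  [-2,  0,  0]
  [ 0, -1,  1]
  [ 0,  0, -1]
(up to reordering of blocks).

Per-block formulas:
  For a 1×1 block at λ = -2: exp(t · [-2]) = [e^(-2t)].
  For a 2×2 Jordan block J_2(-1): exp(t · J_2(-1)) = e^(-1t)·(I + t·N), where N is the 2×2 nilpotent shift.

After assembling e^{tJ} and conjugating by P, we get:

e^{tA} =
  [2*t*exp(-t) + 4*exp(-t) - 3*exp(-2*t), exp(-t) - exp(-2*t), t*exp(-t) + 2*exp(-t) - 2*exp(-2*t)]
  [2*t*exp(-t), exp(-t), t*exp(-t)]
  [-4*t*exp(-t) - 6*exp(-t) + 6*exp(-2*t), -2*exp(-t) + 2*exp(-2*t), -2*t*exp(-t) - 3*exp(-t) + 4*exp(-2*t)]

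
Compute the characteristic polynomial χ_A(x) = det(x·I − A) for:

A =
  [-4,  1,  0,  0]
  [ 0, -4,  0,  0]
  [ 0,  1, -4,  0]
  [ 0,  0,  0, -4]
x^4 + 16*x^3 + 96*x^2 + 256*x + 256

Expanding det(x·I − A) (e.g. by cofactor expansion or by noting that A is similar to its Jordan form J, which has the same characteristic polynomial as A) gives
  χ_A(x) = x^4 + 16*x^3 + 96*x^2 + 256*x + 256
which factors as (x + 4)^4. The eigenvalues (with algebraic multiplicities) are λ = -4 with multiplicity 4.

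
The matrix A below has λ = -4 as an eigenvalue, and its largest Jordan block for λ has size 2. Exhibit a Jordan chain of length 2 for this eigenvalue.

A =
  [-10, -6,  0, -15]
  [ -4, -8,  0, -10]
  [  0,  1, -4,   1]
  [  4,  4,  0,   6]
A Jordan chain for λ = -4 of length 2:
v_1 = (-6, -4, 0, 4)ᵀ
v_2 = (1, 0, 0, 0)ᵀ

Let N = A − (-4)·I. We want v_2 with N^2 v_2 = 0 but N^1 v_2 ≠ 0; then v_{j-1} := N · v_j for j = 2, …, 2.

Pick v_2 = (1, 0, 0, 0)ᵀ.
Then v_1 = N · v_2 = (-6, -4, 0, 4)ᵀ.

Sanity check: (A − (-4)·I) v_1 = (0, 0, 0, 0)ᵀ = 0. ✓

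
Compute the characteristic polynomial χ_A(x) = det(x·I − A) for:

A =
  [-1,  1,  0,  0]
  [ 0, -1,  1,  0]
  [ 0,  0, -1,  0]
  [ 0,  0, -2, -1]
x^4 + 4*x^3 + 6*x^2 + 4*x + 1

Expanding det(x·I − A) (e.g. by cofactor expansion or by noting that A is similar to its Jordan form J, which has the same characteristic polynomial as A) gives
  χ_A(x) = x^4 + 4*x^3 + 6*x^2 + 4*x + 1
which factors as (x + 1)^4. The eigenvalues (with algebraic multiplicities) are λ = -1 with multiplicity 4.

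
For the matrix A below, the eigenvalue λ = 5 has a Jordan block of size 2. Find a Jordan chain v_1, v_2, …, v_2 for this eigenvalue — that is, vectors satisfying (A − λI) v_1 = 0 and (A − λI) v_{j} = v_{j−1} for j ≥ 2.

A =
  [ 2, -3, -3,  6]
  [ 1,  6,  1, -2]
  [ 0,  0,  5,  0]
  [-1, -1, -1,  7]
A Jordan chain for λ = 5 of length 2:
v_1 = (-3, 1, 0, -1)ᵀ
v_2 = (1, 0, 0, 0)ᵀ

Let N = A − (5)·I. We want v_2 with N^2 v_2 = 0 but N^1 v_2 ≠ 0; then v_{j-1} := N · v_j for j = 2, …, 2.

Pick v_2 = (1, 0, 0, 0)ᵀ.
Then v_1 = N · v_2 = (-3, 1, 0, -1)ᵀ.

Sanity check: (A − (5)·I) v_1 = (0, 0, 0, 0)ᵀ = 0. ✓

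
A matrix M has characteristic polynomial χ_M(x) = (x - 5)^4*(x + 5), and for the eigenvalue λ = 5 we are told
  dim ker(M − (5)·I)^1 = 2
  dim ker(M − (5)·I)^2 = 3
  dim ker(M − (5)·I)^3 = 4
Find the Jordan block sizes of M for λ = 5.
Block sizes for λ = 5: [3, 1]

From the dimensions of kernels of powers, the number of Jordan blocks of size at least j is d_j − d_{j−1} where d_j = dim ker(N^j) (with d_0 = 0). Computing the differences gives [2, 1, 1].
The number of blocks of size exactly k is (#blocks of size ≥ k) − (#blocks of size ≥ k + 1), so the partition is: 1 block(s) of size 1, 1 block(s) of size 3.
In nonincreasing order the block sizes are [3, 1].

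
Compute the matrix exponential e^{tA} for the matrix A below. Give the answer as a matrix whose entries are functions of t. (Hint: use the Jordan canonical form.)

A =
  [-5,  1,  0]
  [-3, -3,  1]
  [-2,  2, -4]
e^{tA} =
  [-t^2*exp(-4*t) - t*exp(-4*t) + exp(-4*t), t*exp(-4*t), t^2*exp(-4*t)/2]
  [-t^2*exp(-4*t) - 3*t*exp(-4*t), t*exp(-4*t) + exp(-4*t), t^2*exp(-4*t)/2 + t*exp(-4*t)]
  [-2*t^2*exp(-4*t) - 2*t*exp(-4*t), 2*t*exp(-4*t), t^2*exp(-4*t) + exp(-4*t)]

Strategy: write A = P · J · P⁻¹ where J is a Jordan canonical form, so e^{tA} = P · e^{tJ} · P⁻¹, and e^{tJ} can be computed block-by-block.

A has Jordan form
J =
  [-4,  1,  0]
  [ 0, -4,  1]
  [ 0,  0, -4]
(up to reordering of blocks).

Per-block formulas:
  For a 3×3 Jordan block J_3(-4): exp(t · J_3(-4)) = e^(-4t)·(I + t·N + (t^2/2)·N^2), where N is the 3×3 nilpotent shift.

After assembling e^{tJ} and conjugating by P, we get:

e^{tA} =
  [-t^2*exp(-4*t) - t*exp(-4*t) + exp(-4*t), t*exp(-4*t), t^2*exp(-4*t)/2]
  [-t^2*exp(-4*t) - 3*t*exp(-4*t), t*exp(-4*t) + exp(-4*t), t^2*exp(-4*t)/2 + t*exp(-4*t)]
  [-2*t^2*exp(-4*t) - 2*t*exp(-4*t), 2*t*exp(-4*t), t^2*exp(-4*t) + exp(-4*t)]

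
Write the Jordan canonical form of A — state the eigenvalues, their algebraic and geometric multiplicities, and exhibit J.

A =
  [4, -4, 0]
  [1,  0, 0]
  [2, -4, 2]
J_2(2) ⊕ J_1(2)

The characteristic polynomial is
  det(x·I − A) = x^3 - 6*x^2 + 12*x - 8 = (x - 2)^3

Eigenvalues and multiplicities (the geometric multiplicity of λ is n − rank(A − λI), which equals the number of Jordan blocks for λ):
  λ = 2: algebraic multiplicity = 3, geometric multiplicity = 2

Determining the block sizes for each eigenvalue:
  λ = 2: 2 blocks summing to 3 forces exactly one block of size 2 and the rest size 1 → block sizes [2, 1]

Assembling the blocks gives a Jordan form
J =
  [2, 1, 0]
  [0, 2, 0]
  [0, 0, 2]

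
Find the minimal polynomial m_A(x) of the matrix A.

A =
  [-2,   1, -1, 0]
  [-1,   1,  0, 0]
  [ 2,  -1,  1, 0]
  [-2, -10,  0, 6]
x^4 - 6*x^3

The characteristic polynomial is χ_A(x) = x^3*(x - 6), so the eigenvalues are known. The minimal polynomial is
  m_A(x) = Π_λ (x − λ)^{k_λ}
where k_λ is the size of the *largest* Jordan block for λ (equivalently, the smallest k with (A − λI)^k v = 0 for every generalised eigenvector v of λ).

  λ = 0: largest Jordan block has size 3, contributing (x − 0)^3
  λ = 6: largest Jordan block has size 1, contributing (x − 6)

So m_A(x) = x^3*(x - 6) = x^4 - 6*x^3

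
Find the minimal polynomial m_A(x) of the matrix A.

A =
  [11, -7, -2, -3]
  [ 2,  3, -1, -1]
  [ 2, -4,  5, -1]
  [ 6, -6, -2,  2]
x^4 - 21*x^3 + 165*x^2 - 575*x + 750

The characteristic polynomial is χ_A(x) = (x - 6)*(x - 5)^3, so the eigenvalues are known. The minimal polynomial is
  m_A(x) = Π_λ (x − λ)^{k_λ}
where k_λ is the size of the *largest* Jordan block for λ (equivalently, the smallest k with (A − λI)^k v = 0 for every generalised eigenvector v of λ).

  λ = 5: largest Jordan block has size 3, contributing (x − 5)^3
  λ = 6: largest Jordan block has size 1, contributing (x − 6)

So m_A(x) = (x - 6)*(x - 5)^3 = x^4 - 21*x^3 + 165*x^2 - 575*x + 750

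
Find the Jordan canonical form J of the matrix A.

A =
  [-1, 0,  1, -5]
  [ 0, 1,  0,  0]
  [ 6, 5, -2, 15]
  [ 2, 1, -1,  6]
J_2(1) ⊕ J_2(1)

The characteristic polynomial is
  det(x·I − A) = x^4 - 4*x^3 + 6*x^2 - 4*x + 1 = (x - 1)^4

Eigenvalues and multiplicities (the geometric multiplicity of λ is n − rank(A − λI), which equals the number of Jordan blocks for λ):
  λ = 1: algebraic multiplicity = 4, geometric multiplicity = 2

Determining the block sizes for each eigenvalue:
  λ = 1: with am = 4 and gm = 2, the partition is not yet determined (e.g. several partitions of 4 into 2 parts exist). Let N = A − (1)·I. Computing rank(N^1) = 2, rank(N^2) = 0; the number of blocks of size ≥ j is rank(N^{j−1}) − rank(N^j), giving [2, 2]. So we have 2 block(s) of size 2 → block sizes [2, 2]

Assembling the blocks gives a Jordan form
J =
  [1, 1, 0, 0]
  [0, 1, 0, 0]
  [0, 0, 1, 1]
  [0, 0, 0, 1]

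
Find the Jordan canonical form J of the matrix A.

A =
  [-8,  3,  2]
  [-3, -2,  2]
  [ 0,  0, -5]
J_2(-5) ⊕ J_1(-5)

The characteristic polynomial is
  det(x·I − A) = x^3 + 15*x^2 + 75*x + 125 = (x + 5)^3

Eigenvalues and multiplicities (the geometric multiplicity of λ is n − rank(A − λI), which equals the number of Jordan blocks for λ):
  λ = -5: algebraic multiplicity = 3, geometric multiplicity = 2

Determining the block sizes for each eigenvalue:
  λ = -5: 2 blocks summing to 3 forces exactly one block of size 2 and the rest size 1 → block sizes [2, 1]

Assembling the blocks gives a Jordan form
J =
  [-5,  1,  0]
  [ 0, -5,  0]
  [ 0,  0, -5]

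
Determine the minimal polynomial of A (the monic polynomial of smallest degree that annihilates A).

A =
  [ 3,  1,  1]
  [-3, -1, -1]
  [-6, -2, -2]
x^2

The characteristic polynomial is χ_A(x) = x^3, so the eigenvalues are known. The minimal polynomial is
  m_A(x) = Π_λ (x − λ)^{k_λ}
where k_λ is the size of the *largest* Jordan block for λ (equivalently, the smallest k with (A − λI)^k v = 0 for every generalised eigenvector v of λ).

  λ = 0: largest Jordan block has size 2, contributing (x − 0)^2

So m_A(x) = x^2 = x^2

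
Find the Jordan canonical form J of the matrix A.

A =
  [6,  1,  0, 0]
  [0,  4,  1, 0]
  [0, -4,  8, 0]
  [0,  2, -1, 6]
J_3(6) ⊕ J_1(6)

The characteristic polynomial is
  det(x·I − A) = x^4 - 24*x^3 + 216*x^2 - 864*x + 1296 = (x - 6)^4

Eigenvalues and multiplicities (the geometric multiplicity of λ is n − rank(A − λI), which equals the number of Jordan blocks for λ):
  λ = 6: algebraic multiplicity = 4, geometric multiplicity = 2

Determining the block sizes for each eigenvalue:
  λ = 6: with am = 4 and gm = 2, the partition is not yet determined (e.g. several partitions of 4 into 2 parts exist). Let N = A − (6)·I. Computing rank(N^1) = 2, rank(N^2) = 1, rank(N^3) = 0; the number of blocks of size ≥ j is rank(N^{j−1}) − rank(N^j), giving [2, 1, 1]. So we have 1 block(s) of size 3, 1 block(s) of size 1 → block sizes [3, 1]

Assembling the blocks gives a Jordan form
J =
  [6, 1, 0, 0]
  [0, 6, 1, 0]
  [0, 0, 6, 0]
  [0, 0, 0, 6]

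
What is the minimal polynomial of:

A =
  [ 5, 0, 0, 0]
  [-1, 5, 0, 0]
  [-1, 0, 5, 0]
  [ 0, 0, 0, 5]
x^2 - 10*x + 25

The characteristic polynomial is χ_A(x) = (x - 5)^4, so the eigenvalues are known. The minimal polynomial is
  m_A(x) = Π_λ (x − λ)^{k_λ}
where k_λ is the size of the *largest* Jordan block for λ (equivalently, the smallest k with (A − λI)^k v = 0 for every generalised eigenvector v of λ).

  λ = 5: largest Jordan block has size 2, contributing (x − 5)^2

So m_A(x) = (x - 5)^2 = x^2 - 10*x + 25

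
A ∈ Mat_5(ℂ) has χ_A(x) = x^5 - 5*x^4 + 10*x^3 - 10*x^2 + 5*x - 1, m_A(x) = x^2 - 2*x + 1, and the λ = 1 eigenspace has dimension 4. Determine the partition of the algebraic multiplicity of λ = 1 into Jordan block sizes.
Block sizes for λ = 1: [2, 1, 1, 1]

Step 1 — from the characteristic polynomial, algebraic multiplicity of λ = 1 is 5. From dim ker(A − (1)·I) = 4, there are exactly 4 Jordan blocks for λ = 1.
Step 2 — from the minimal polynomial, the factor (x − 1)^2 tells us the largest block for λ = 1 has size 2.
Step 3 — with total size 5, 4 blocks, and largest block 2, the block sizes (in nonincreasing order) are [2, 1, 1, 1].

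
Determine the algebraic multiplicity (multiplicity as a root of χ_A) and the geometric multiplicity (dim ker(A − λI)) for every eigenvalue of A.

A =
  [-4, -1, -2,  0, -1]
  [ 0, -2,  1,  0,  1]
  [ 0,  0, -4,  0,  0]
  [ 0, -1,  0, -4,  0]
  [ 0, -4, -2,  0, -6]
λ = -4: alg = 5, geom = 2

Step 1 — factor the characteristic polynomial to read off the algebraic multiplicities:
  χ_A(x) = (x + 4)^5

Step 2 — compute geometric multiplicities via the rank-nullity identity g(λ) = n − rank(A − λI):
  rank(A − (-4)·I) = 3, so dim ker(A − (-4)·I) = n − 3 = 2

Summary:
  λ = -4: algebraic multiplicity = 5, geometric multiplicity = 2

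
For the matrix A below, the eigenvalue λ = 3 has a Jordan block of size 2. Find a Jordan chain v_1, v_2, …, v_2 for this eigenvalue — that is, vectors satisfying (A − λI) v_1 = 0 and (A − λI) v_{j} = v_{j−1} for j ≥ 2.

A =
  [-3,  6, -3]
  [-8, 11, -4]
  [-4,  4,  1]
A Jordan chain for λ = 3 of length 2:
v_1 = (-6, -8, -4)ᵀ
v_2 = (1, 0, 0)ᵀ

Let N = A − (3)·I. We want v_2 with N^2 v_2 = 0 but N^1 v_2 ≠ 0; then v_{j-1} := N · v_j for j = 2, …, 2.

Pick v_2 = (1, 0, 0)ᵀ.
Then v_1 = N · v_2 = (-6, -8, -4)ᵀ.

Sanity check: (A − (3)·I) v_1 = (0, 0, 0)ᵀ = 0. ✓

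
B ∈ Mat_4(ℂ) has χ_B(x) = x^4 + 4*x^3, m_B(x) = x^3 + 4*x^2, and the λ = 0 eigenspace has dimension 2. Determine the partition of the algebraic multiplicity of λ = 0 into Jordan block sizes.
Block sizes for λ = 0: [2, 1]

Step 1 — from the characteristic polynomial, algebraic multiplicity of λ = 0 is 3. From dim ker(B − (0)·I) = 2, there are exactly 2 Jordan blocks for λ = 0.
Step 2 — from the minimal polynomial, the factor (x − 0)^2 tells us the largest block for λ = 0 has size 2.
Step 3 — with total size 3, 2 blocks, and largest block 2, the block sizes (in nonincreasing order) are [2, 1].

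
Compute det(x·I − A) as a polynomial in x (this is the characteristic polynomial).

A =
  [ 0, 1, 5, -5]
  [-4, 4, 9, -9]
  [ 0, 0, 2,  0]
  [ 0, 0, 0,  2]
x^4 - 8*x^3 + 24*x^2 - 32*x + 16

Expanding det(x·I − A) (e.g. by cofactor expansion or by noting that A is similar to its Jordan form J, which has the same characteristic polynomial as A) gives
  χ_A(x) = x^4 - 8*x^3 + 24*x^2 - 32*x + 16
which factors as (x - 2)^4. The eigenvalues (with algebraic multiplicities) are λ = 2 with multiplicity 4.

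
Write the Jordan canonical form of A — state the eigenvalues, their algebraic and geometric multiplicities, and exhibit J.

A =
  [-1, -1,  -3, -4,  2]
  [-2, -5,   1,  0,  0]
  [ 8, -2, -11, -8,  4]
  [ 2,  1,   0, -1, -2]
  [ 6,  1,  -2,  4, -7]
J_3(-5) ⊕ J_1(-5) ⊕ J_1(-5)

The characteristic polynomial is
  det(x·I − A) = x^5 + 25*x^4 + 250*x^3 + 1250*x^2 + 3125*x + 3125 = (x + 5)^5

Eigenvalues and multiplicities (the geometric multiplicity of λ is n − rank(A − λI), which equals the number of Jordan blocks for λ):
  λ = -5: algebraic multiplicity = 5, geometric multiplicity = 3

Determining the block sizes for each eigenvalue:
  λ = -5: with am = 5 and gm = 3, the partition is not yet determined (e.g. several partitions of 5 into 3 parts exist). Let N = A − (-5)·I. Computing rank(N^1) = 2, rank(N^2) = 1, rank(N^3) = 0; the number of blocks of size ≥ j is rank(N^{j−1}) − rank(N^j), giving [3, 1, 1]. So we have 1 block(s) of size 3, 2 block(s) of size 1 → block sizes [3, 1, 1]

Assembling the blocks gives a Jordan form
J =
  [-5,  1,  0,  0,  0]
  [ 0, -5,  1,  0,  0]
  [ 0,  0, -5,  0,  0]
  [ 0,  0,  0, -5,  0]
  [ 0,  0,  0,  0, -5]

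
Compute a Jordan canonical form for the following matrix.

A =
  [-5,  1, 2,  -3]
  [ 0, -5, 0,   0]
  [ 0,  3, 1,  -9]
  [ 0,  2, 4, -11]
J_2(-5) ⊕ J_1(-5) ⊕ J_1(-5)

The characteristic polynomial is
  det(x·I − A) = x^4 + 20*x^3 + 150*x^2 + 500*x + 625 = (x + 5)^4

Eigenvalues and multiplicities (the geometric multiplicity of λ is n − rank(A − λI), which equals the number of Jordan blocks for λ):
  λ = -5: algebraic multiplicity = 4, geometric multiplicity = 3

Determining the block sizes for each eigenvalue:
  λ = -5: 3 blocks summing to 4 forces exactly one block of size 2 and the rest size 1 → block sizes [2, 1, 1]

Assembling the blocks gives a Jordan form
J =
  [-5,  1,  0,  0]
  [ 0, -5,  0,  0]
  [ 0,  0, -5,  0]
  [ 0,  0,  0, -5]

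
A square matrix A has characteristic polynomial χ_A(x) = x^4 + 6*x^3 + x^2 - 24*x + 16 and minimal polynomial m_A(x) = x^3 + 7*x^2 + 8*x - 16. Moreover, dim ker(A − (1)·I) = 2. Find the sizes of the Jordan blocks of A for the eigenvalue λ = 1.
Block sizes for λ = 1: [1, 1]

Step 1 — from the characteristic polynomial, algebraic multiplicity of λ = 1 is 2. From dim ker(A − (1)·I) = 2, there are exactly 2 Jordan blocks for λ = 1.
Step 2 — from the minimal polynomial, the factor (x − 1) tells us the largest block for λ = 1 has size 1.
Step 3 — with total size 2, 2 blocks, and largest block 1, the block sizes (in nonincreasing order) are [1, 1].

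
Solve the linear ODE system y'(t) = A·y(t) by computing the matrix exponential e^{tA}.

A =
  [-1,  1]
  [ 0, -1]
e^{tA} =
  [exp(-t), t*exp(-t)]
  [0, exp(-t)]

Strategy: write A = P · J · P⁻¹ where J is a Jordan canonical form, so e^{tA} = P · e^{tJ} · P⁻¹, and e^{tJ} can be computed block-by-block.

A has Jordan form
J =
  [-1,  1]
  [ 0, -1]
(up to reordering of blocks).

Per-block formulas:
  For a 2×2 Jordan block J_2(-1): exp(t · J_2(-1)) = e^(-1t)·(I + t·N), where N is the 2×2 nilpotent shift.

After assembling e^{tJ} and conjugating by P, we get:

e^{tA} =
  [exp(-t), t*exp(-t)]
  [0, exp(-t)]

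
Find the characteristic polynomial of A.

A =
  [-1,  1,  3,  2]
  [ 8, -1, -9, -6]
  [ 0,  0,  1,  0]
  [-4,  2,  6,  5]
x^4 - 4*x^3 + 6*x^2 - 4*x + 1

Expanding det(x·I − A) (e.g. by cofactor expansion or by noting that A is similar to its Jordan form J, which has the same characteristic polynomial as A) gives
  χ_A(x) = x^4 - 4*x^3 + 6*x^2 - 4*x + 1
which factors as (x - 1)^4. The eigenvalues (with algebraic multiplicities) are λ = 1 with multiplicity 4.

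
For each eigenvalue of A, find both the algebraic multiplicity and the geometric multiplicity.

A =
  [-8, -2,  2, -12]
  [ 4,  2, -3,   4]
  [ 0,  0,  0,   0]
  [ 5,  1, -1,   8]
λ = 0: alg = 3, geom = 1; λ = 2: alg = 1, geom = 1

Step 1 — factor the characteristic polynomial to read off the algebraic multiplicities:
  χ_A(x) = x^3*(x - 2)

Step 2 — compute geometric multiplicities via the rank-nullity identity g(λ) = n − rank(A − λI):
  rank(A − (0)·I) = 3, so dim ker(A − (0)·I) = n − 3 = 1
  rank(A − (2)·I) = 3, so dim ker(A − (2)·I) = n − 3 = 1

Summary:
  λ = 0: algebraic multiplicity = 3, geometric multiplicity = 1
  λ = 2: algebraic multiplicity = 1, geometric multiplicity = 1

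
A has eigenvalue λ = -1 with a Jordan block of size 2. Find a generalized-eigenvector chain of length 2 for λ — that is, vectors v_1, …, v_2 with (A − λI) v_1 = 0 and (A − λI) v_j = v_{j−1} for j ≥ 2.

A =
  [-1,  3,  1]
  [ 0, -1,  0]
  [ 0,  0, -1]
A Jordan chain for λ = -1 of length 2:
v_1 = (3, 0, 0)ᵀ
v_2 = (0, 1, 0)ᵀ

Let N = A − (-1)·I. We want v_2 with N^2 v_2 = 0 but N^1 v_2 ≠ 0; then v_{j-1} := N · v_j for j = 2, …, 2.

Pick v_2 = (0, 1, 0)ᵀ.
Then v_1 = N · v_2 = (3, 0, 0)ᵀ.

Sanity check: (A − (-1)·I) v_1 = (0, 0, 0)ᵀ = 0. ✓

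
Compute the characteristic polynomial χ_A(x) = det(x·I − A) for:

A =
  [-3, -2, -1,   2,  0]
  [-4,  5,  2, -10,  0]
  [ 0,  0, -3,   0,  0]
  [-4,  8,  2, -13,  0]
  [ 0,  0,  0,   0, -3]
x^5 + 17*x^4 + 114*x^3 + 378*x^2 + 621*x + 405

Expanding det(x·I − A) (e.g. by cofactor expansion or by noting that A is similar to its Jordan form J, which has the same characteristic polynomial as A) gives
  χ_A(x) = x^5 + 17*x^4 + 114*x^3 + 378*x^2 + 621*x + 405
which factors as (x + 3)^4*(x + 5). The eigenvalues (with algebraic multiplicities) are λ = -5 with multiplicity 1, λ = -3 with multiplicity 4.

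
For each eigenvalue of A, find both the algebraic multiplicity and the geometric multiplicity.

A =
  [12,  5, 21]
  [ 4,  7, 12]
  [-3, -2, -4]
λ = 5: alg = 3, geom = 1

Step 1 — factor the characteristic polynomial to read off the algebraic multiplicities:
  χ_A(x) = (x - 5)^3

Step 2 — compute geometric multiplicities via the rank-nullity identity g(λ) = n − rank(A − λI):
  rank(A − (5)·I) = 2, so dim ker(A − (5)·I) = n − 2 = 1

Summary:
  λ = 5: algebraic multiplicity = 3, geometric multiplicity = 1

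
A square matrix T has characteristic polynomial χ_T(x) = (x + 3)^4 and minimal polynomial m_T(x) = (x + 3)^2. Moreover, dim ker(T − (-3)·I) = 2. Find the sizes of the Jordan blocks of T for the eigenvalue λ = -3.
Block sizes for λ = -3: [2, 2]

Step 1 — from the characteristic polynomial, algebraic multiplicity of λ = -3 is 4. From dim ker(T − (-3)·I) = 2, there are exactly 2 Jordan blocks for λ = -3.
Step 2 — from the minimal polynomial, the factor (x + 3)^2 tells us the largest block for λ = -3 has size 2.
Step 3 — with total size 4, 2 blocks, and largest block 2, the block sizes (in nonincreasing order) are [2, 2].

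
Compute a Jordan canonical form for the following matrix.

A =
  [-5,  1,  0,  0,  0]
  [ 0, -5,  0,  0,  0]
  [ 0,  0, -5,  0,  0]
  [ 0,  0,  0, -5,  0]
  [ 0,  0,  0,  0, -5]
J_2(-5) ⊕ J_1(-5) ⊕ J_1(-5) ⊕ J_1(-5)

The characteristic polynomial is
  det(x·I − A) = x^5 + 25*x^4 + 250*x^3 + 1250*x^2 + 3125*x + 3125 = (x + 5)^5

Eigenvalues and multiplicities (the geometric multiplicity of λ is n − rank(A − λI), which equals the number of Jordan blocks for λ):
  λ = -5: algebraic multiplicity = 5, geometric multiplicity = 4

Determining the block sizes for each eigenvalue:
  λ = -5: 4 blocks summing to 5 forces exactly one block of size 2 and the rest size 1 → block sizes [2, 1, 1, 1]

Assembling the blocks gives a Jordan form
J =
  [-5,  1,  0,  0,  0]
  [ 0, -5,  0,  0,  0]
  [ 0,  0, -5,  0,  0]
  [ 0,  0,  0, -5,  0]
  [ 0,  0,  0,  0, -5]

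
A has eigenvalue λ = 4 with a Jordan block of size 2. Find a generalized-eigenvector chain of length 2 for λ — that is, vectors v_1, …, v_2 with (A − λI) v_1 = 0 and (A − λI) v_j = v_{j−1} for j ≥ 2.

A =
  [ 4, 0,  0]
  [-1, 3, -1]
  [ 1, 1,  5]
A Jordan chain for λ = 4 of length 2:
v_1 = (0, -1, 1)ᵀ
v_2 = (1, 0, 0)ᵀ

Let N = A − (4)·I. We want v_2 with N^2 v_2 = 0 but N^1 v_2 ≠ 0; then v_{j-1} := N · v_j for j = 2, …, 2.

Pick v_2 = (1, 0, 0)ᵀ.
Then v_1 = N · v_2 = (0, -1, 1)ᵀ.

Sanity check: (A − (4)·I) v_1 = (0, 0, 0)ᵀ = 0. ✓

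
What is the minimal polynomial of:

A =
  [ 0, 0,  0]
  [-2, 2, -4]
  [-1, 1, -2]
x^2

The characteristic polynomial is χ_A(x) = x^3, so the eigenvalues are known. The minimal polynomial is
  m_A(x) = Π_λ (x − λ)^{k_λ}
where k_λ is the size of the *largest* Jordan block for λ (equivalently, the smallest k with (A − λI)^k v = 0 for every generalised eigenvector v of λ).

  λ = 0: largest Jordan block has size 2, contributing (x − 0)^2

So m_A(x) = x^2 = x^2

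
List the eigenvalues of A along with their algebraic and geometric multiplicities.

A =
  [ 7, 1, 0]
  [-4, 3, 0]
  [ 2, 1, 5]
λ = 5: alg = 3, geom = 2

Step 1 — factor the characteristic polynomial to read off the algebraic multiplicities:
  χ_A(x) = (x - 5)^3

Step 2 — compute geometric multiplicities via the rank-nullity identity g(λ) = n − rank(A − λI):
  rank(A − (5)·I) = 1, so dim ker(A − (5)·I) = n − 1 = 2

Summary:
  λ = 5: algebraic multiplicity = 3, geometric multiplicity = 2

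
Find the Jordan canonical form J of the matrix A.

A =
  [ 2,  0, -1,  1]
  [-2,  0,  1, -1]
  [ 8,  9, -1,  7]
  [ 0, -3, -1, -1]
J_3(0) ⊕ J_1(0)

The characteristic polynomial is
  det(x·I − A) = x^4

Eigenvalues and multiplicities (the geometric multiplicity of λ is n − rank(A − λI), which equals the number of Jordan blocks for λ):
  λ = 0: algebraic multiplicity = 4, geometric multiplicity = 2

Determining the block sizes for each eigenvalue:
  λ = 0: with am = 4 and gm = 2, the partition is not yet determined (e.g. several partitions of 4 into 2 parts exist). Let N = A − (0)·I. Computing rank(N^1) = 2, rank(N^2) = 1, rank(N^3) = 0; the number of blocks of size ≥ j is rank(N^{j−1}) − rank(N^j), giving [2, 1, 1]. So we have 1 block(s) of size 3, 1 block(s) of size 1 → block sizes [3, 1]

Assembling the blocks gives a Jordan form
J =
  [0, 1, 0, 0]
  [0, 0, 1, 0]
  [0, 0, 0, 0]
  [0, 0, 0, 0]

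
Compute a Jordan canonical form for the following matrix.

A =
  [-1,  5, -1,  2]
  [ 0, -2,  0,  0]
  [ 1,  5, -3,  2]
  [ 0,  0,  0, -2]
J_2(-2) ⊕ J_1(-2) ⊕ J_1(-2)

The characteristic polynomial is
  det(x·I − A) = x^4 + 8*x^3 + 24*x^2 + 32*x + 16 = (x + 2)^4

Eigenvalues and multiplicities (the geometric multiplicity of λ is n − rank(A − λI), which equals the number of Jordan blocks for λ):
  λ = -2: algebraic multiplicity = 4, geometric multiplicity = 3

Determining the block sizes for each eigenvalue:
  λ = -2: 3 blocks summing to 4 forces exactly one block of size 2 and the rest size 1 → block sizes [2, 1, 1]

Assembling the blocks gives a Jordan form
J =
  [-2,  1,  0,  0]
  [ 0, -2,  0,  0]
  [ 0,  0, -2,  0]
  [ 0,  0,  0, -2]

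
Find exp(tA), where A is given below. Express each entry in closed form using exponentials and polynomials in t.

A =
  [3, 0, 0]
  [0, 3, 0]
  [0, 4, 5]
e^{tA} =
  [exp(3*t), 0, 0]
  [0, exp(3*t), 0]
  [0, 2*exp(5*t) - 2*exp(3*t), exp(5*t)]

Strategy: write A = P · J · P⁻¹ where J is a Jordan canonical form, so e^{tA} = P · e^{tJ} · P⁻¹, and e^{tJ} can be computed block-by-block.

A has Jordan form
J =
  [3, 0, 0]
  [0, 3, 0]
  [0, 0, 5]
(up to reordering of blocks).

Per-block formulas:
  For a 1×1 block at λ = 3: exp(t · [3]) = [e^(3t)].
  For a 1×1 block at λ = 5: exp(t · [5]) = [e^(5t)].

After assembling e^{tJ} and conjugating by P, we get:

e^{tA} =
  [exp(3*t), 0, 0]
  [0, exp(3*t), 0]
  [0, 2*exp(5*t) - 2*exp(3*t), exp(5*t)]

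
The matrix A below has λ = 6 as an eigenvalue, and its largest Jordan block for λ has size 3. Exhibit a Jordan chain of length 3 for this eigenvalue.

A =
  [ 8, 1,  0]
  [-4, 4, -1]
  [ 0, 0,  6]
A Jordan chain for λ = 6 of length 3:
v_1 = (-1, 2, 0)ᵀ
v_2 = (0, -1, 0)ᵀ
v_3 = (0, 0, 1)ᵀ

Let N = A − (6)·I. We want v_3 with N^3 v_3 = 0 but N^2 v_3 ≠ 0; then v_{j-1} := N · v_j for j = 3, …, 2.

Pick v_3 = (0, 0, 1)ᵀ.
Then v_2 = N · v_3 = (0, -1, 0)ᵀ.
Then v_1 = N · v_2 = (-1, 2, 0)ᵀ.

Sanity check: (A − (6)·I) v_1 = (0, 0, 0)ᵀ = 0. ✓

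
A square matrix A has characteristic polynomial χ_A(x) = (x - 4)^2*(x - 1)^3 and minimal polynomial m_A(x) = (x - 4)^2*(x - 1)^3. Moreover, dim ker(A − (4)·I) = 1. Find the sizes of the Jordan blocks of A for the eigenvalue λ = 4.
Block sizes for λ = 4: [2]

Step 1 — from the characteristic polynomial, algebraic multiplicity of λ = 4 is 2. From dim ker(A − (4)·I) = 1, there are exactly 1 Jordan blocks for λ = 4.
Step 2 — from the minimal polynomial, the factor (x − 4)^2 tells us the largest block for λ = 4 has size 2.
Step 3 — with total size 2, 1 blocks, and largest block 2, the block sizes (in nonincreasing order) are [2].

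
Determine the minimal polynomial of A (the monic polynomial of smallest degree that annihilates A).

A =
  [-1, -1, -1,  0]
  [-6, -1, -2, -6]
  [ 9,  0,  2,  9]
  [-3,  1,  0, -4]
x^3 + 3*x^2 + 3*x + 1

The characteristic polynomial is χ_A(x) = (x + 1)^4, so the eigenvalues are known. The minimal polynomial is
  m_A(x) = Π_λ (x − λ)^{k_λ}
where k_λ is the size of the *largest* Jordan block for λ (equivalently, the smallest k with (A − λI)^k v = 0 for every generalised eigenvector v of λ).

  λ = -1: largest Jordan block has size 3, contributing (x + 1)^3

So m_A(x) = (x + 1)^3 = x^3 + 3*x^2 + 3*x + 1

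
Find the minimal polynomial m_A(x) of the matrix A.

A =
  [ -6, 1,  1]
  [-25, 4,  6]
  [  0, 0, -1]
x^3 + 3*x^2 + 3*x + 1

The characteristic polynomial is χ_A(x) = (x + 1)^3, so the eigenvalues are known. The minimal polynomial is
  m_A(x) = Π_λ (x − λ)^{k_λ}
where k_λ is the size of the *largest* Jordan block for λ (equivalently, the smallest k with (A − λI)^k v = 0 for every generalised eigenvector v of λ).

  λ = -1: largest Jordan block has size 3, contributing (x + 1)^3

So m_A(x) = (x + 1)^3 = x^3 + 3*x^2 + 3*x + 1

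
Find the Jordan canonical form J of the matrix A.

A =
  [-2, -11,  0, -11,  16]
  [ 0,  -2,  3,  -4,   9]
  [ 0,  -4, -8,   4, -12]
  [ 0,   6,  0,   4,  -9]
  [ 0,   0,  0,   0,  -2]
J_3(-2) ⊕ J_2(-2)

The characteristic polynomial is
  det(x·I − A) = x^5 + 10*x^4 + 40*x^3 + 80*x^2 + 80*x + 32 = (x + 2)^5

Eigenvalues and multiplicities (the geometric multiplicity of λ is n − rank(A − λI), which equals the number of Jordan blocks for λ):
  λ = -2: algebraic multiplicity = 5, geometric multiplicity = 2

Determining the block sizes for each eigenvalue:
  λ = -2: with am = 5 and gm = 2, the partition is not yet determined (e.g. several partitions of 5 into 2 parts exist). Let N = A − (-2)·I. Computing rank(N^1) = 3, rank(N^2) = 1, rank(N^3) = 0; the number of blocks of size ≥ j is rank(N^{j−1}) − rank(N^j), giving [2, 2, 1]. So we have 1 block(s) of size 3, 1 block(s) of size 2 → block sizes [3, 2]

Assembling the blocks gives a Jordan form
J =
  [-2,  1,  0,  0,  0]
  [ 0, -2,  1,  0,  0]
  [ 0,  0, -2,  0,  0]
  [ 0,  0,  0, -2,  1]
  [ 0,  0,  0,  0, -2]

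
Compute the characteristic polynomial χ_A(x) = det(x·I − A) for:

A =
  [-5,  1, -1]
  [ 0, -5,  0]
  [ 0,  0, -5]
x^3 + 15*x^2 + 75*x + 125

Expanding det(x·I − A) (e.g. by cofactor expansion or by noting that A is similar to its Jordan form J, which has the same characteristic polynomial as A) gives
  χ_A(x) = x^3 + 15*x^2 + 75*x + 125
which factors as (x + 5)^3. The eigenvalues (with algebraic multiplicities) are λ = -5 with multiplicity 3.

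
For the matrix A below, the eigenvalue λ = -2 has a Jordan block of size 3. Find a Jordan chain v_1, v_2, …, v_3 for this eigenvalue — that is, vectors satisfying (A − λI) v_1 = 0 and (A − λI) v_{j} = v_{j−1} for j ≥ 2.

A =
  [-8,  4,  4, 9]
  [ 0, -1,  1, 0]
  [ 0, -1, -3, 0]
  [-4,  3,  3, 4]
A Jordan chain for λ = -2 of length 3:
v_1 = (3, 0, 0, 2)ᵀ
v_2 = (4, 1, -1, 3)ᵀ
v_3 = (0, 1, 0, 0)ᵀ

Let N = A − (-2)·I. We want v_3 with N^3 v_3 = 0 but N^2 v_3 ≠ 0; then v_{j-1} := N · v_j for j = 3, …, 2.

Pick v_3 = (0, 1, 0, 0)ᵀ.
Then v_2 = N · v_3 = (4, 1, -1, 3)ᵀ.
Then v_1 = N · v_2 = (3, 0, 0, 2)ᵀ.

Sanity check: (A − (-2)·I) v_1 = (0, 0, 0, 0)ᵀ = 0. ✓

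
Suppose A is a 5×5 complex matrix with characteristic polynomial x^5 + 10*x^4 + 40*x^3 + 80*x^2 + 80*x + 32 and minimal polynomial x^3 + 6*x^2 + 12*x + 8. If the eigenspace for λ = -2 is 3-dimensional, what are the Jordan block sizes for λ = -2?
Block sizes for λ = -2: [3, 1, 1]

Step 1 — from the characteristic polynomial, algebraic multiplicity of λ = -2 is 5. From dim ker(A − (-2)·I) = 3, there are exactly 3 Jordan blocks for λ = -2.
Step 2 — from the minimal polynomial, the factor (x + 2)^3 tells us the largest block for λ = -2 has size 3.
Step 3 — with total size 5, 3 blocks, and largest block 3, the block sizes (in nonincreasing order) are [3, 1, 1].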